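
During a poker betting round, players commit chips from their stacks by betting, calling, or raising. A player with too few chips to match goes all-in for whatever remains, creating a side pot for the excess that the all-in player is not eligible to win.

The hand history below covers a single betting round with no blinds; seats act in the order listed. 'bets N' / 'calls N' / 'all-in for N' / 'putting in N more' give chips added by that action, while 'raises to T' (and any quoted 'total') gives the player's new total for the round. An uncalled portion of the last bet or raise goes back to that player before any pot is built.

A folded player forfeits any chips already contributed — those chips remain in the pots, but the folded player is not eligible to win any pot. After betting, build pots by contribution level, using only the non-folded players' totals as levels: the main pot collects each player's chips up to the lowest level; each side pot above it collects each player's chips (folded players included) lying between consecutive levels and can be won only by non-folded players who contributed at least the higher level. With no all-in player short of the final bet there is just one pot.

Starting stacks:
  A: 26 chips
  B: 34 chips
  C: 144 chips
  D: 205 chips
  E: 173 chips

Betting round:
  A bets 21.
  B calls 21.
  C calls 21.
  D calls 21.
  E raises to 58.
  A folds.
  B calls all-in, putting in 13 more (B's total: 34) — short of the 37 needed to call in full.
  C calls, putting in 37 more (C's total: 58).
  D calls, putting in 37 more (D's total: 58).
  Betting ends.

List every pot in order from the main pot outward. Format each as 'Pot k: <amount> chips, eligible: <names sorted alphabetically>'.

Pot 1: 157 chips, eligible: B, C, D, E
Pot 2: 72 chips, eligible: C, D, E

Derivation:
Contributions: A=21, B=34, C=58, D=58, E=58
Folded: A
Pot levels (distinct totals of non-folded players): 34, 58
Layer 1-34: A 21 + B 34 + C 34 + D 34 + E 34 = 157 chips; eligible B, C, D, E
Layer 35-58: 24 each from C, D, E = 24*3 = 72 chips; eligible C, D, E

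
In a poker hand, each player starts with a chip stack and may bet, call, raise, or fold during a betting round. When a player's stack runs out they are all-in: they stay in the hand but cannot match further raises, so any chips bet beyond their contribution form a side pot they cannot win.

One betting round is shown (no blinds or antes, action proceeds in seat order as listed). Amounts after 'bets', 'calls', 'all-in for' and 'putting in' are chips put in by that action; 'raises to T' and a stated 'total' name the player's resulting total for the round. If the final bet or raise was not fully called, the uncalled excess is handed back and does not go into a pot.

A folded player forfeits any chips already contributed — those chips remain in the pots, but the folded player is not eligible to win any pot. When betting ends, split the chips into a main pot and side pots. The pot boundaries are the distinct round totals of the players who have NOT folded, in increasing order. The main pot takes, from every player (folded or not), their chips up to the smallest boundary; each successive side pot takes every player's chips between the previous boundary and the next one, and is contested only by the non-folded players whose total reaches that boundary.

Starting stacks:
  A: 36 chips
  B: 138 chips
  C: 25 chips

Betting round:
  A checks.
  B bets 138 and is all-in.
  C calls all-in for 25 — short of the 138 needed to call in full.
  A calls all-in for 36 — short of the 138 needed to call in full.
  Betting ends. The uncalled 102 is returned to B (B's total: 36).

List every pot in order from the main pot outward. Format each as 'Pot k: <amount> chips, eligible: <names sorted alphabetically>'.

Pot 1: 75 chips, eligible: A, B, C
Pot 2: 22 chips, eligible: A, B

Derivation:
Contributions (after 102 returned to B): A=36, B=36, C=25
Pot levels (distinct totals of non-folded players): 25, 36
Layer 1-25: 25 each from A, B, C = 25*3 = 75 chips; eligible A, B, C
Layer 26-36: 11 each from A, B = 11*2 = 22 chips; eligible A, B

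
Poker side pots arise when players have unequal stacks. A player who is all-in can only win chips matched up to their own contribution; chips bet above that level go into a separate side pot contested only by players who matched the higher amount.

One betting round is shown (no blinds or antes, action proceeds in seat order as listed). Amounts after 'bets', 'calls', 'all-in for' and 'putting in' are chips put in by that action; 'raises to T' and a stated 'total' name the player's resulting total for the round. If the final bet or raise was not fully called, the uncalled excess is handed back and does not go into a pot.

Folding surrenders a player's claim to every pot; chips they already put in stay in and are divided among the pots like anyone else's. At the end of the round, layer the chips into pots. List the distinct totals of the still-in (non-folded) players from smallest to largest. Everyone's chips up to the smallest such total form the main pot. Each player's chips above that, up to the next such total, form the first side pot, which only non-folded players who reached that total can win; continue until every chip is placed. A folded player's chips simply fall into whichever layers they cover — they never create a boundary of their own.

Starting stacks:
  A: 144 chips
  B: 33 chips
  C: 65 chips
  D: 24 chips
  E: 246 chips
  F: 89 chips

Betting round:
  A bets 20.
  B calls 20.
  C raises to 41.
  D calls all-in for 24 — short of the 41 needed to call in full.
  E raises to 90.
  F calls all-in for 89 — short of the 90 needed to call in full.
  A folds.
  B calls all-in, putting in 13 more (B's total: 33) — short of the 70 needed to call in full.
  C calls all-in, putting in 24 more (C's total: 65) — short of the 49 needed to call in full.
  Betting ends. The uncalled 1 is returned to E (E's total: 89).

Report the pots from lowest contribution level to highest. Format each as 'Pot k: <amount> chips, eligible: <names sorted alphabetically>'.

Contributions (after 1 returned to E): A=20, B=33, C=65, D=24, E=89, F=89
Folded: A
Pot levels (distinct totals of non-folded players): 24, 33, 65, 89
Layer 1-24: A 20 + B 24 + C 24 + D 24 + E 24 + F 24 = 140 chips; eligible B, C, D, E, F
Layer 25-33: 9 each from B, C, E, F = 9*4 = 36 chips; eligible B, C, E, F
Layer 34-65: 32 each from C, E, F = 32*3 = 96 chips; eligible C, E, F
Layer 66-89: 24 each from E, F = 24*2 = 48 chips; eligible E, F

Pot 1: 140 chips, eligible: B, C, D, E, F
Pot 2: 36 chips, eligible: B, C, E, F
Pot 3: 96 chips, eligible: C, E, F
Pot 4: 48 chips, eligible: E, F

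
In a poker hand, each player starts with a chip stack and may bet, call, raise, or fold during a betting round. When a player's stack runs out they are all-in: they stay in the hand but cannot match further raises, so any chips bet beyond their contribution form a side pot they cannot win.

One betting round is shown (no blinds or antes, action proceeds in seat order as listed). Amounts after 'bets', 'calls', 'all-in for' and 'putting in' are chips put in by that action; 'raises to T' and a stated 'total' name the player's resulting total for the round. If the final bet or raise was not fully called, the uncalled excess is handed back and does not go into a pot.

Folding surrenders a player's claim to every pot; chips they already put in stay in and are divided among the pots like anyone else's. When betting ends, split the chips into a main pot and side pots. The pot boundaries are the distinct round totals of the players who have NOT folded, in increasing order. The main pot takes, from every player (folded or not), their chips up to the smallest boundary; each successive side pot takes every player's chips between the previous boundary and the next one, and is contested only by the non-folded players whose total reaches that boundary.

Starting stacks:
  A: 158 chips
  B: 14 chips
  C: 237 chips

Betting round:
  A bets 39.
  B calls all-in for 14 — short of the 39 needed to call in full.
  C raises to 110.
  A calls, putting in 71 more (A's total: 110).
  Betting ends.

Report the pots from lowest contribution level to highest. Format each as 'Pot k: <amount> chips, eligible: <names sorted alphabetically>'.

Pot 1: 42 chips, eligible: A, B, C
Pot 2: 192 chips, eligible: A, C

Derivation:
Contributions: A=110, B=14, C=110
Pot levels (distinct totals of non-folded players): 14, 110
Layer 1-14: 14 each from A, B, C = 14*3 = 42 chips; eligible A, B, C
Layer 15-110: 96 each from A, C = 96*2 = 192 chips; eligible A, C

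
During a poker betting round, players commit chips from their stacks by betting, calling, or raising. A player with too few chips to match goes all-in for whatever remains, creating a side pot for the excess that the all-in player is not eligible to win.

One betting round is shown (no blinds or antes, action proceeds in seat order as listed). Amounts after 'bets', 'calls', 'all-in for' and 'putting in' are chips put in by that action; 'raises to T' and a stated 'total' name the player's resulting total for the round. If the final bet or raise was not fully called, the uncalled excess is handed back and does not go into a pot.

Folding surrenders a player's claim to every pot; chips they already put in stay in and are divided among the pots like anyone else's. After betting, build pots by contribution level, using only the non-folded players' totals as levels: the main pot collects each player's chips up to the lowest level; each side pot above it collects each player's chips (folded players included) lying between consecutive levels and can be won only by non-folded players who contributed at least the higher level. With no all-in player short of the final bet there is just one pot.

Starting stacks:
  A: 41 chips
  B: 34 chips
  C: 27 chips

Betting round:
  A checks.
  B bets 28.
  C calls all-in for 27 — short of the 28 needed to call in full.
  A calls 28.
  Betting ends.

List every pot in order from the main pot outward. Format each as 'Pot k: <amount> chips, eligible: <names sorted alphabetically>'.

Contributions: A=28, B=28, C=27
Pot levels (distinct totals of non-folded players): 27, 28
Layer 1-27: 27 each from A, B, C = 27*3 = 81 chips; eligible A, B, C
Layer 28-28: 1 each from A, B = 1*2 = 2 chips; eligible A, B

Pot 1: 81 chips, eligible: A, B, C
Pot 2: 2 chips, eligible: A, B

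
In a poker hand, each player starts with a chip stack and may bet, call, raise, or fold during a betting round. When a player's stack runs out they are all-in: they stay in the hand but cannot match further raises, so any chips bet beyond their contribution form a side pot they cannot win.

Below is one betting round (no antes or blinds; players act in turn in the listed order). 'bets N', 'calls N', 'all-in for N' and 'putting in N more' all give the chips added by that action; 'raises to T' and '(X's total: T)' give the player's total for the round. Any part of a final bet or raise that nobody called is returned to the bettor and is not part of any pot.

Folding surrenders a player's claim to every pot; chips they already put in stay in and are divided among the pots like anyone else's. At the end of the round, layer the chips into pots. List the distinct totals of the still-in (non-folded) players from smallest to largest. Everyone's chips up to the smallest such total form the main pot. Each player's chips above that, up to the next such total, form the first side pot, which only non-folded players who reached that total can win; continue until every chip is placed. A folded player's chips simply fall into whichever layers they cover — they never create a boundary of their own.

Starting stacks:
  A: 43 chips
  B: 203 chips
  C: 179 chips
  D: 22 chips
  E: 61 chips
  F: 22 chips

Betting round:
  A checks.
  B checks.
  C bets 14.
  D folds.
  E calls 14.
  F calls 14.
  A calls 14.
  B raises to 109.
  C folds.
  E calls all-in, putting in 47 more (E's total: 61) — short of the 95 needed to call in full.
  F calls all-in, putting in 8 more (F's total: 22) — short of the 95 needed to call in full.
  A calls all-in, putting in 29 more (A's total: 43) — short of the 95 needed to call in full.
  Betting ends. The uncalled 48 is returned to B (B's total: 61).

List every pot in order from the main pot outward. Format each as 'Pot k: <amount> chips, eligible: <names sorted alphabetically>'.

Contributions (after 48 returned to B): A=43, B=61, C=14, E=61, F=22
Folded: C, D
Pot levels (distinct totals of non-folded players): 22, 43, 61
Layer 1-22: A 22 + B 22 + C 14 + E 22 + F 22 = 102 chips; eligible A, B, E, F
Layer 23-43: 21 each from A, B, E = 21*3 = 63 chips; eligible A, B, E
Layer 44-61: 18 each from B, E = 18*2 = 36 chips; eligible B, E

Pot 1: 102 chips, eligible: A, B, E, F
Pot 2: 63 chips, eligible: A, B, E
Pot 3: 36 chips, eligible: B, E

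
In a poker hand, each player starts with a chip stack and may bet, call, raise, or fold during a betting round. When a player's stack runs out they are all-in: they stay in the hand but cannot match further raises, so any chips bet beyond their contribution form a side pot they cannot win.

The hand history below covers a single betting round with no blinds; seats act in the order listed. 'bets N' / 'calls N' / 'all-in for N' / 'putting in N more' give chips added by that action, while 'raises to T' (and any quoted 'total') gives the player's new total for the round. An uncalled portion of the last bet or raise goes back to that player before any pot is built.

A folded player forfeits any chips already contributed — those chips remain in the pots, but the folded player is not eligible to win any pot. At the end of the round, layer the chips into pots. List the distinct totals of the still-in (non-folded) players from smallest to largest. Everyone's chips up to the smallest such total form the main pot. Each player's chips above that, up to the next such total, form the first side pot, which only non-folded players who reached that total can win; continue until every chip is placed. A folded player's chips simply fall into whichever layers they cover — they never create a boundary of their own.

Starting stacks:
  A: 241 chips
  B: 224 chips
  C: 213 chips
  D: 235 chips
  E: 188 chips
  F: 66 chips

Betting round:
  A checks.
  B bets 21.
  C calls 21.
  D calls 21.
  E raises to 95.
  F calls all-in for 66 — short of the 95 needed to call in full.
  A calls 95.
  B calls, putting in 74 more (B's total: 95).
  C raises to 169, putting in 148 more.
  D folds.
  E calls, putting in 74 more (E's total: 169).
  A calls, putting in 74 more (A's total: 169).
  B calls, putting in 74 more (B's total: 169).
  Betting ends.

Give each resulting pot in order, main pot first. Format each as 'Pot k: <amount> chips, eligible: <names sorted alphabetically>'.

Pot 1: 351 chips, eligible: A, B, C, E, F
Pot 2: 412 chips, eligible: A, B, C, E

Derivation:
Contributions: A=169, B=169, C=169, D=21, E=169, F=66
Folded: D
Pot levels (distinct totals of non-folded players): 66, 169
Layer 1-66: A 66 + B 66 + C 66 + D 21 + E 66 + F 66 = 351 chips; eligible A, B, C, E, F
Layer 67-169: 103 each from A, B, C, E = 103*4 = 412 chips; eligible A, B, C, E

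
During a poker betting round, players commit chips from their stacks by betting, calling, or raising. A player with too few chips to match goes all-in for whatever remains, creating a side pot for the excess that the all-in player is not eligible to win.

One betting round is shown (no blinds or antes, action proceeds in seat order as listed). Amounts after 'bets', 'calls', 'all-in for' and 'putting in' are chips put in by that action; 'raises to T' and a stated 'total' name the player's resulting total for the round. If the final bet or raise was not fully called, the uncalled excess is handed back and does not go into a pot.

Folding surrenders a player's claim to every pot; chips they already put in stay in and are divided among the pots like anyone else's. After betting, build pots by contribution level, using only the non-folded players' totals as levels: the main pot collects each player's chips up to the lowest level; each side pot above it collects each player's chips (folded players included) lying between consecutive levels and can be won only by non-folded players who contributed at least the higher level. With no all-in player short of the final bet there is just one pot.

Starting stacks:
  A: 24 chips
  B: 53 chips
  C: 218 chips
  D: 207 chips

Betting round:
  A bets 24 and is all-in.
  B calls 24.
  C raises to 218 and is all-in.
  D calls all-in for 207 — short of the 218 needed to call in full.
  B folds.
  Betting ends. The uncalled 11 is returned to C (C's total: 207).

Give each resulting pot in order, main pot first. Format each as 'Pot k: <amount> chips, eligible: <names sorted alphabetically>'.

Contributions (after 11 returned to C): A=24, B=24, C=207, D=207
Folded: B
Pot levels (distinct totals of non-folded players): 24, 207
Layer 1-24: 24 each from A, B, C, D = 24*4 = 96 chips; eligible A, C, D
Layer 25-207: 183 each from C, D = 183*2 = 366 chips; eligible C, D

Pot 1: 96 chips, eligible: A, C, D
Pot 2: 366 chips, eligible: C, D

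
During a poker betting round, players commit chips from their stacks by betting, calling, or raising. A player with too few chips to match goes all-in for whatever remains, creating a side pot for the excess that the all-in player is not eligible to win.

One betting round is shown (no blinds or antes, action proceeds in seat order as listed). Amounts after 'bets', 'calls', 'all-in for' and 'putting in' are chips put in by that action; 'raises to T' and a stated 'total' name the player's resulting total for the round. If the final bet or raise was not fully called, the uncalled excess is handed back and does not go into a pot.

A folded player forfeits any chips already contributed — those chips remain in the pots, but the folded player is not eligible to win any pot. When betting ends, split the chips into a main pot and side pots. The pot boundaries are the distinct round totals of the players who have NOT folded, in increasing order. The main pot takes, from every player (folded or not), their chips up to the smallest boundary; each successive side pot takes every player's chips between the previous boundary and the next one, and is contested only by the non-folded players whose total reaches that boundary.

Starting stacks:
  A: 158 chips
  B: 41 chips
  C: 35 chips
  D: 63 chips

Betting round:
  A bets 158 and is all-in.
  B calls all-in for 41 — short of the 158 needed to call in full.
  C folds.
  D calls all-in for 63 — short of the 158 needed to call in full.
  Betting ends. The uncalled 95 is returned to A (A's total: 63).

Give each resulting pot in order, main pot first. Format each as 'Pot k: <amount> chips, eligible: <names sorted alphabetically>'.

Pot 1: 123 chips, eligible: A, B, D
Pot 2: 44 chips, eligible: A, D

Derivation:
Contributions (after 95 returned to A): A=63, B=41, D=63
Folded: C
Pot levels (distinct totals of non-folded players): 41, 63
Layer 1-41: 41 each from A, B, D = 41*3 = 123 chips; eligible A, B, D
Layer 42-63: 22 each from A, D = 22*2 = 44 chips; eligible A, D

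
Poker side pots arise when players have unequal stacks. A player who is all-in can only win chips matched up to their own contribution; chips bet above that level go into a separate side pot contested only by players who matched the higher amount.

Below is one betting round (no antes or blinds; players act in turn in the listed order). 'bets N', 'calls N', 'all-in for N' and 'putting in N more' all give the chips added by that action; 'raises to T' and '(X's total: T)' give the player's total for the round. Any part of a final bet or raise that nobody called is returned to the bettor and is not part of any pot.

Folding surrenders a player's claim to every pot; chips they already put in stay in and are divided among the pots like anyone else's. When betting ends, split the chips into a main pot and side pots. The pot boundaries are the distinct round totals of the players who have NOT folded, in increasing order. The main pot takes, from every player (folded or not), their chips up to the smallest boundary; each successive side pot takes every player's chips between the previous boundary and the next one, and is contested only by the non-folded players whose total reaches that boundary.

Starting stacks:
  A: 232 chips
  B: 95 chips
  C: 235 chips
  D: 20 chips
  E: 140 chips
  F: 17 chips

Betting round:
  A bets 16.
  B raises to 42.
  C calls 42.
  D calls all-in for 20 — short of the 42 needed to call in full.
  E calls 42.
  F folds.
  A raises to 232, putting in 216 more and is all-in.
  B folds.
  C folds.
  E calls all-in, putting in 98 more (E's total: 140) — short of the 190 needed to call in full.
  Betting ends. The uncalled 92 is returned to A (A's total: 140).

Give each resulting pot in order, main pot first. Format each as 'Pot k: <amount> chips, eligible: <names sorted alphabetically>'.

Pot 1: 100 chips, eligible: A, D, E
Pot 2: 284 chips, eligible: A, E

Derivation:
Contributions (after 92 returned to A): A=140, B=42, C=42, D=20, E=140
Folded: B, C, F
Pot levels (distinct totals of non-folded players): 20, 140
Layer 1-20: 20 each from A, B, C, D, E = 20*5 = 100 chips; eligible A, D, E
Layer 21-140: A 120 + B 22 + C 22 + E 120 = 284 chips; eligible A, E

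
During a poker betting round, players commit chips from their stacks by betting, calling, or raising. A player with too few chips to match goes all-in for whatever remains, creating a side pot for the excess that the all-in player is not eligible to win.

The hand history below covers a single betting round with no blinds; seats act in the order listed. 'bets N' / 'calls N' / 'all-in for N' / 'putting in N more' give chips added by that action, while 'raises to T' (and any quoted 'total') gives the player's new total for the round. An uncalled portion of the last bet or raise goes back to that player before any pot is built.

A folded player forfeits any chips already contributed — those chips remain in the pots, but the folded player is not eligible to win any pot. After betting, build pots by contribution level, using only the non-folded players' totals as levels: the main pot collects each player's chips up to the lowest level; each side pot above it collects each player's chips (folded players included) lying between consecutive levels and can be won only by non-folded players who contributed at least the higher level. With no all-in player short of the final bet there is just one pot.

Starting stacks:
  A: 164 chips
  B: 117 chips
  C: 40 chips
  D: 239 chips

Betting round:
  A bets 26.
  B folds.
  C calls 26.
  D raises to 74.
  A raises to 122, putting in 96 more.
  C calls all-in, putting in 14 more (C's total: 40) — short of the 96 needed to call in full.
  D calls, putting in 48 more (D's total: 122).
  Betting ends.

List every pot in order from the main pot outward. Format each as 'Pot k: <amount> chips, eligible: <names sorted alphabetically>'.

Pot 1: 120 chips, eligible: A, C, D
Pot 2: 164 chips, eligible: A, D

Derivation:
Contributions: A=122, C=40, D=122
Folded: B
Pot levels (distinct totals of non-folded players): 40, 122
Layer 1-40: 40 each from A, C, D = 40*3 = 120 chips; eligible A, C, D
Layer 41-122: 82 each from A, D = 82*2 = 164 chips; eligible A, D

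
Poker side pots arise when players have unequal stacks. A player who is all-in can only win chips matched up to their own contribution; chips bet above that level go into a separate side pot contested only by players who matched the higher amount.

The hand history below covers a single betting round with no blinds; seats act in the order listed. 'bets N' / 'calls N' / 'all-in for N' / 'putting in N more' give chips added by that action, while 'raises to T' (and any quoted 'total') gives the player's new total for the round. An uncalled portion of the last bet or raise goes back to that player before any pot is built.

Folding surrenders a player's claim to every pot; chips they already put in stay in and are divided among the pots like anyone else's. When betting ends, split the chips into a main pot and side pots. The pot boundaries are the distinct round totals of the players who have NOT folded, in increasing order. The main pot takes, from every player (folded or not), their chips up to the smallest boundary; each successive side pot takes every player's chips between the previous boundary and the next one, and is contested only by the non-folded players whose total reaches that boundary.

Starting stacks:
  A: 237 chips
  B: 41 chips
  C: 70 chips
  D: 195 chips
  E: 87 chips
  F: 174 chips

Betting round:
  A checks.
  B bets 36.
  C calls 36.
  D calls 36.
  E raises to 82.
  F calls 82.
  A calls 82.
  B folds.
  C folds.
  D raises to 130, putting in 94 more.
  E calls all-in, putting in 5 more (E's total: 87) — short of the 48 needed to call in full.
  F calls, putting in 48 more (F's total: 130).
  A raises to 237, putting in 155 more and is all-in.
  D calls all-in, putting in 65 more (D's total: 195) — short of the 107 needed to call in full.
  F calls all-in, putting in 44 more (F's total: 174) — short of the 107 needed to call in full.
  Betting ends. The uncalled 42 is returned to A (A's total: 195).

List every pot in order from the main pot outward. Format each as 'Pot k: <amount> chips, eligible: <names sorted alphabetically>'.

Contributions (after 42 returned to A): A=195, B=36, C=36, D=195, E=87, F=174
Folded: B, C
Pot levels (distinct totals of non-folded players): 87, 174, 195
Layer 1-87: A 87 + B 36 + C 36 + D 87 + E 87 + F 87 = 420 chips; eligible A, D, E, F
Layer 88-174: 87 each from A, D, F = 87*3 = 261 chips; eligible A, D, F
Layer 175-195: 21 each from A, D = 21*2 = 42 chips; eligible A, D

Pot 1: 420 chips, eligible: A, D, E, F
Pot 2: 261 chips, eligible: A, D, F
Pot 3: 42 chips, eligible: A, D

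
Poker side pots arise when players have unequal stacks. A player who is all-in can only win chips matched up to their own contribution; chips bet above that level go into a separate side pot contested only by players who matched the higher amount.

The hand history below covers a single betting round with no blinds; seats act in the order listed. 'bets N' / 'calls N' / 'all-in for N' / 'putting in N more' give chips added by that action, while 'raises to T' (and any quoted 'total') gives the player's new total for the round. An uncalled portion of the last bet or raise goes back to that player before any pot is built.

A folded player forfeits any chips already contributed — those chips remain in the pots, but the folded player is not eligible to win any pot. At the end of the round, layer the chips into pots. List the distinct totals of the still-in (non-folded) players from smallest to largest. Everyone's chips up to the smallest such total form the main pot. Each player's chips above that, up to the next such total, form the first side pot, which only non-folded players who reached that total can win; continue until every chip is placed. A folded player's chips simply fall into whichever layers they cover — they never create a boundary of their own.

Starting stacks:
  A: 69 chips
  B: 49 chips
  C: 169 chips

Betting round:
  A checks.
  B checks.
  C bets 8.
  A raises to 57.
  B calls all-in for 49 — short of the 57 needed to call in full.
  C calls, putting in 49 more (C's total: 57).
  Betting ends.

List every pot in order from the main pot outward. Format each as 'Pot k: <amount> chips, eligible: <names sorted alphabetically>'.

Contributions: A=57, B=49, C=57
Pot levels (distinct totals of non-folded players): 49, 57
Layer 1-49: 49 each from A, B, C = 49*3 = 147 chips; eligible A, B, C
Layer 50-57: 8 each from A, C = 8*2 = 16 chips; eligible A, C

Pot 1: 147 chips, eligible: A, B, C
Pot 2: 16 chips, eligible: A, C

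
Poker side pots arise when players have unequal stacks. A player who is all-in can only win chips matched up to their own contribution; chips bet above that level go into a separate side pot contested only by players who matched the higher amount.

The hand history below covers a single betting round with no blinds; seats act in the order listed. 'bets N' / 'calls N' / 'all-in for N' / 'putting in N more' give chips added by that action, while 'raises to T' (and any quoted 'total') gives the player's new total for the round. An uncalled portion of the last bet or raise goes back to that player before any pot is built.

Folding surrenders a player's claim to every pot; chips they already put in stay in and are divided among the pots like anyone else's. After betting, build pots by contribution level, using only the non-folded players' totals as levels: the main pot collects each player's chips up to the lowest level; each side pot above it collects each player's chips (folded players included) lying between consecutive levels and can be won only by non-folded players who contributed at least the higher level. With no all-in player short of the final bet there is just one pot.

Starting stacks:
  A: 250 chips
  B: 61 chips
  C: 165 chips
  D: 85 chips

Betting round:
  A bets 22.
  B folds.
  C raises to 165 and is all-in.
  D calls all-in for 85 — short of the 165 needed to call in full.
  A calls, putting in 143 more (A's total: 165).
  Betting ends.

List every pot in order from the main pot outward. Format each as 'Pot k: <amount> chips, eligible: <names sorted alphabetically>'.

Contributions: A=165, C=165, D=85
Folded: B
Pot levels (distinct totals of non-folded players): 85, 165
Layer 1-85: 85 each from A, C, D = 85*3 = 255 chips; eligible A, C, D
Layer 86-165: 80 each from A, C = 80*2 = 160 chips; eligible A, C

Pot 1: 255 chips, eligible: A, C, D
Pot 2: 160 chips, eligible: A, C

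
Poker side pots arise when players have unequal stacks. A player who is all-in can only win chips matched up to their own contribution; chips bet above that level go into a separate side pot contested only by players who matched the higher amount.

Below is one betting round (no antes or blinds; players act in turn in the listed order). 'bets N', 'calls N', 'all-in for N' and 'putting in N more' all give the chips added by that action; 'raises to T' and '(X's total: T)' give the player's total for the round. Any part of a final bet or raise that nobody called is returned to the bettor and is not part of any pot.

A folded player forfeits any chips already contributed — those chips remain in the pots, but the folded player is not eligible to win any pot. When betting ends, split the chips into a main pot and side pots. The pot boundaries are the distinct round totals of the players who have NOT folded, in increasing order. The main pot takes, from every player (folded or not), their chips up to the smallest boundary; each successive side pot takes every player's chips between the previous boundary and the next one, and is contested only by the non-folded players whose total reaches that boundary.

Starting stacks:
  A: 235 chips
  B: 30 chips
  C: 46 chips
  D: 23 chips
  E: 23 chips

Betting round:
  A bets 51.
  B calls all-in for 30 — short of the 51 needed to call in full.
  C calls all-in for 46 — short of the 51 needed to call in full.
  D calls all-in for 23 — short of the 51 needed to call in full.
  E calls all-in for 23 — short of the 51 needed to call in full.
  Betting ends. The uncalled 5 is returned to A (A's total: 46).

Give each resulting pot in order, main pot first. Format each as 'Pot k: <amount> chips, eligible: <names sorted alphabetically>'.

Pot 1: 115 chips, eligible: A, B, C, D, E
Pot 2: 21 chips, eligible: A, B, C
Pot 3: 32 chips, eligible: A, C

Derivation:
Contributions (after 5 returned to A): A=46, B=30, C=46, D=23, E=23
Pot levels (distinct totals of non-folded players): 23, 30, 46
Layer 1-23: 23 each from A, B, C, D, E = 23*5 = 115 chips; eligible A, B, C, D, E
Layer 24-30: 7 each from A, B, C = 7*3 = 21 chips; eligible A, B, C
Layer 31-46: 16 each from A, C = 16*2 = 32 chips; eligible A, C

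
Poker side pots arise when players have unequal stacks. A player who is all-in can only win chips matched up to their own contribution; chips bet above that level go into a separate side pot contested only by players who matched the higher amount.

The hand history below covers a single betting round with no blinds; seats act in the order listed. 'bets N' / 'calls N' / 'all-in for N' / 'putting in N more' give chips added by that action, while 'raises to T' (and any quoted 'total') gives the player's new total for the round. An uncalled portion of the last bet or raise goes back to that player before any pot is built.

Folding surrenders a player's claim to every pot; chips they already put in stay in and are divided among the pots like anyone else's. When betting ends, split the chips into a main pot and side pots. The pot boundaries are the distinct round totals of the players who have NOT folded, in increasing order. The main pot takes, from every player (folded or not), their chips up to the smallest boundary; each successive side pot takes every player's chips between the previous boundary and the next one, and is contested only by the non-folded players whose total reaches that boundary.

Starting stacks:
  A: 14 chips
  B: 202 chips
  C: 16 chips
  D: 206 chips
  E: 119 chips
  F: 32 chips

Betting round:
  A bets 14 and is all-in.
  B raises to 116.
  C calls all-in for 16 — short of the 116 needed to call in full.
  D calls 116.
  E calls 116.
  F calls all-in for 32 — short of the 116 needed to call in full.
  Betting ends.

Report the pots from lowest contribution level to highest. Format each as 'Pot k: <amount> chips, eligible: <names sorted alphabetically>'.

Pot 1: 84 chips, eligible: A, B, C, D, E, F
Pot 2: 10 chips, eligible: B, C, D, E, F
Pot 3: 64 chips, eligible: B, D, E, F
Pot 4: 252 chips, eligible: B, D, E

Derivation:
Contributions: A=14, B=116, C=16, D=116, E=116, F=32
Pot levels (distinct totals of non-folded players): 14, 16, 32, 116
Layer 1-14: 14 each from A, B, C, D, E, F = 14*6 = 84 chips; eligible A, B, C, D, E, F
Layer 15-16: 2 each from B, C, D, E, F = 2*5 = 10 chips; eligible B, C, D, E, F
Layer 17-32: 16 each from B, D, E, F = 16*4 = 64 chips; eligible B, D, E, F
Layer 33-116: 84 each from B, D, E = 84*3 = 252 chips; eligible B, D, E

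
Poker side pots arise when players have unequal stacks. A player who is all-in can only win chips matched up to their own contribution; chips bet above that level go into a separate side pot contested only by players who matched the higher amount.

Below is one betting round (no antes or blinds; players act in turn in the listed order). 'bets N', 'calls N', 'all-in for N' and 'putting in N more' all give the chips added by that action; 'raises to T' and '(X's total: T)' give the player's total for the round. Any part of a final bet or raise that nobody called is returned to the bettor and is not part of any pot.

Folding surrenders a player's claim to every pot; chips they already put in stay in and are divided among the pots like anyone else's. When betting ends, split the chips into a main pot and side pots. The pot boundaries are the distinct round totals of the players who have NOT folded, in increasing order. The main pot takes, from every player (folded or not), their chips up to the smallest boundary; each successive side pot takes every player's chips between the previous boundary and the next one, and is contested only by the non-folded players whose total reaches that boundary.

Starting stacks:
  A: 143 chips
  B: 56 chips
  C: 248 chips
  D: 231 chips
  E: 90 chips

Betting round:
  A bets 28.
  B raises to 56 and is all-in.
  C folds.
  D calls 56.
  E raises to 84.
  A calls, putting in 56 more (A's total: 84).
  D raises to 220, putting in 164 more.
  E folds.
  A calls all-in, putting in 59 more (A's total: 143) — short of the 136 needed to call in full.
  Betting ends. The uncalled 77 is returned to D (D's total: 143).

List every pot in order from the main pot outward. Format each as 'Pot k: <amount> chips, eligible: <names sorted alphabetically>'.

Pot 1: 224 chips, eligible: A, B, D
Pot 2: 202 chips, eligible: A, D

Derivation:
Contributions (after 77 returned to D): A=143, B=56, D=143, E=84
Folded: C, E
Pot levels (distinct totals of non-folded players): 56, 143
Layer 1-56: 56 each from A, B, D, E = 56*4 = 224 chips; eligible A, B, D
Layer 57-143: A 87 + D 87 + E 28 = 202 chips; eligible A, D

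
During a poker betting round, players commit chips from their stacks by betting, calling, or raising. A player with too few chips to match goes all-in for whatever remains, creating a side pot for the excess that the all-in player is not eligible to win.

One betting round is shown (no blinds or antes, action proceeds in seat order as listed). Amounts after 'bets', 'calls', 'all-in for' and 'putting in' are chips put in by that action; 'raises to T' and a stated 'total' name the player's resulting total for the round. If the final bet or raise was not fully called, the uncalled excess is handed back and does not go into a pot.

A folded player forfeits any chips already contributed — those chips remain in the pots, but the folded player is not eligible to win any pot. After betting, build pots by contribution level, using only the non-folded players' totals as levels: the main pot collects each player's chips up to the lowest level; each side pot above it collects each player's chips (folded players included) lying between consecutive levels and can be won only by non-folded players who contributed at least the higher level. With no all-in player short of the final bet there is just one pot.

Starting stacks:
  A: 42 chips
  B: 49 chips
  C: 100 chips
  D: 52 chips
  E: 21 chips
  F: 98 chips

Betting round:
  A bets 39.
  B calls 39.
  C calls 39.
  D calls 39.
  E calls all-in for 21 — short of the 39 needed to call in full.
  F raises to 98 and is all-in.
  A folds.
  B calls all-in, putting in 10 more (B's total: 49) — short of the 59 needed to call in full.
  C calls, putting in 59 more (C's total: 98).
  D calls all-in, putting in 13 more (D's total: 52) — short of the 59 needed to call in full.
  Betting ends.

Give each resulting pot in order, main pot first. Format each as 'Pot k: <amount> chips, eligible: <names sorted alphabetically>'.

Pot 1: 126 chips, eligible: B, C, D, E, F
Pot 2: 130 chips, eligible: B, C, D, F
Pot 3: 9 chips, eligible: C, D, F
Pot 4: 92 chips, eligible: C, F

Derivation:
Contributions: A=39, B=49, C=98, D=52, E=21, F=98
Folded: A
Pot levels (distinct totals of non-folded players): 21, 49, 52, 98
Layer 1-21: 21 each from A, B, C, D, E, F = 21*6 = 126 chips; eligible B, C, D, E, F
Layer 22-49: A 18 + B 28 + C 28 + D 28 + F 28 = 130 chips; eligible B, C, D, F
Layer 50-52: 3 each from C, D, F = 3*3 = 9 chips; eligible C, D, F
Layer 53-98: 46 each from C, F = 46*2 = 92 chips; eligible C, F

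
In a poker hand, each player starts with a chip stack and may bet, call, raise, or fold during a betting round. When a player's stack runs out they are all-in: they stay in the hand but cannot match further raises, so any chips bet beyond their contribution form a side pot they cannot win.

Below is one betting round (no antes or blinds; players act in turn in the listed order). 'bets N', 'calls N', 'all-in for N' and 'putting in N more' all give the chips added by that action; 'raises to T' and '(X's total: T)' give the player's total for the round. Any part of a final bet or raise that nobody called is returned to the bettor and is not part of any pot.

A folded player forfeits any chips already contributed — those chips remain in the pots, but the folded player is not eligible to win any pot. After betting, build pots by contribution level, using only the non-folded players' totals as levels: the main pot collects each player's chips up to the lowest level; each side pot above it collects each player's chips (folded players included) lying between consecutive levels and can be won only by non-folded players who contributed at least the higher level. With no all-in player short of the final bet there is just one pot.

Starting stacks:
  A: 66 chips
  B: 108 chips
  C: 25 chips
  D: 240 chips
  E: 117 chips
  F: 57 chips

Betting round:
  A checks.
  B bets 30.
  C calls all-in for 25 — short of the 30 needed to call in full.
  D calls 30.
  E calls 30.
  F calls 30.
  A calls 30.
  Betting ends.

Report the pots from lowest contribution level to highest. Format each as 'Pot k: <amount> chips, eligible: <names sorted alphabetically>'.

Pot 1: 150 chips, eligible: A, B, C, D, E, F
Pot 2: 25 chips, eligible: A, B, D, E, F

Derivation:
Contributions: A=30, B=30, C=25, D=30, E=30, F=30
Pot levels (distinct totals of non-folded players): 25, 30
Layer 1-25: 25 each from A, B, C, D, E, F = 25*6 = 150 chips; eligible A, B, C, D, E, F
Layer 26-30: 5 each from A, B, D, E, F = 5*5 = 25 chips; eligible A, B, D, E, F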